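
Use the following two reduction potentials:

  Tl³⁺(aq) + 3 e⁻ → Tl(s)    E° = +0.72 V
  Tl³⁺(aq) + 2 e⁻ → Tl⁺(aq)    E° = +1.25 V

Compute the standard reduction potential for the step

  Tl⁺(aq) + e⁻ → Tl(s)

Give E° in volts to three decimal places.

-0.340 V

Sequential free energies add, so n₃E°₃ = n₁E°₁ + n₂E°₂.
With n₃ = 3, and the known step contributing 2×(+1.25) V, the unknown satisfies 1·E° = 3×(+0.72) − 2×(+1.25) = -0.340.
E° = -0.340 / 1 = -0.340 V.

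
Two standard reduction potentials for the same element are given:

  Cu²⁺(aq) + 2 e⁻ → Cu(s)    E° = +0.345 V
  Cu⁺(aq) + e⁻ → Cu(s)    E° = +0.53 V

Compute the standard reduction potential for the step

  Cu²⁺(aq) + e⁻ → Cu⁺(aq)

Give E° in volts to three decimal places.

Sequential free energies add, so n₃E°₃ = n₁E°₁ + n₂E°₂.
With n₃ = 2, and the known step contributing 1×(+0.53) V, the unknown satisfies 1·E° = 2×(+0.345) − 1×(+0.53) = +0.160.
E° = +0.160 / 1 = +0.160 V.

+0.160 V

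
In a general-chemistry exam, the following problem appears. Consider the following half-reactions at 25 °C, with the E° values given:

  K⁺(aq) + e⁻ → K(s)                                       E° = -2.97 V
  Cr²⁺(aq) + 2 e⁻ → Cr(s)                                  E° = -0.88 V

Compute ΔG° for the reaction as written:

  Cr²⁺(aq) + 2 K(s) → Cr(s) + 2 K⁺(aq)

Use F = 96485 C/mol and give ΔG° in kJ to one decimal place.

-403.3 kJ

As written, Cr²⁺/Cr is reduced (cathode) and K⁺/K is oxidised (anode), so E°cell = (-0.88) − (-2.97) = +2.09 V.
Balancing electrons gives n = 2.
ΔG° = −nFE° = −(2)(96485)(+2.09) = -403,307 J = -403.3 kJ.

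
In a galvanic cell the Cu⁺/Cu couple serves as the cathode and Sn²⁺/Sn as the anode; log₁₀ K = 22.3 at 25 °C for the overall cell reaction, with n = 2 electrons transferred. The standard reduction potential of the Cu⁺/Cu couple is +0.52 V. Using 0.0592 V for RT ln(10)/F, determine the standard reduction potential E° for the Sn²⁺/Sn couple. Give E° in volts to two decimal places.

E°cell = (0.0592/n)·log K = (0.0592/2)(22.3) = +0.660 V.
Since Cu⁺/Cu is the cathode and Sn²⁺/Sn the anode, E°cell = E°(Cu⁺/Cu) − E°(Sn²⁺/Sn).
So E°(Sn²⁺/Sn) = E°(Cu⁺/Cu) − E°cell = (+0.52) − (+0.660) = -0.14 V.

-0.14 V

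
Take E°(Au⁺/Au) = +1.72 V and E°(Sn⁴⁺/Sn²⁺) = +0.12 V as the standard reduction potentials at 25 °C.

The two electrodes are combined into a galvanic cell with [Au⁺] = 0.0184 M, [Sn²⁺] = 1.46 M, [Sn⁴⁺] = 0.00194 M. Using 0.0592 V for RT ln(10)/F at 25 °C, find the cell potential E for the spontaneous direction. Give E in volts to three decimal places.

Au⁺/Au is the cathode (higher E°), Sn⁴⁺/Sn²⁺ the anode: E°cell = +1.72 − (+0.12) = +1.60 V, n = 2.
Overall: 2 Au⁺(aq) + Sn²⁺(aq) → 2 Au(s) + Sn⁴⁺(aq)
Q = [Sn⁴⁺] / ([Au⁺]^2·[Sn²⁺]); log Q = 0.594.
E = E° − (0.0592/n) log Q = +1.60 − (0.0592/2)(0.594) = +1.582 V.

+1.582 V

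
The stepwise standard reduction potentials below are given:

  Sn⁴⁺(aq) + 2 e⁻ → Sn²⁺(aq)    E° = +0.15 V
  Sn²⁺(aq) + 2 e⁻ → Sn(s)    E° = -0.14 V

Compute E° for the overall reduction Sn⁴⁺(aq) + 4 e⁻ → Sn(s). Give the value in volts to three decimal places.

Standard free energies of sequential steps add: ΔG°₃ = ΔG°₁ + ΔG°₂, so n₃E°₃ = n₁E°₁ + n₂E°₂.
E°₃ = (2×+0.15 + 2×-0.14) / 4 = (+0.020) / 4 = +0.005 V.

+0.005 V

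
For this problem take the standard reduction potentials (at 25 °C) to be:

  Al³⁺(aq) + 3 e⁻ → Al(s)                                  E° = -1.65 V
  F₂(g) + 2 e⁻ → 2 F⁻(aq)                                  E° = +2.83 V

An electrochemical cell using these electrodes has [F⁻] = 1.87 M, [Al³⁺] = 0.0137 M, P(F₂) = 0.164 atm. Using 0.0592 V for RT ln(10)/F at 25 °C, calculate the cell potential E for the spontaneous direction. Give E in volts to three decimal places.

F₂/F⁻ is the cathode (higher E°), Al³⁺/Al the anode: E°cell = +2.83 − (-1.65) = +4.48 V, n = 6.
Overall: 3 F₂(g) + 2 Al(s) → 6 F⁻(aq) + 2 Al³⁺(aq)
Q = [F⁻]^6·[Al³⁺]^2 / (P(F₂)^3); log Q = 0.260.
E = E° − (0.0592/n) log Q = +4.48 − (0.0592/6)(0.260) = +4.477 V.

+4.477 V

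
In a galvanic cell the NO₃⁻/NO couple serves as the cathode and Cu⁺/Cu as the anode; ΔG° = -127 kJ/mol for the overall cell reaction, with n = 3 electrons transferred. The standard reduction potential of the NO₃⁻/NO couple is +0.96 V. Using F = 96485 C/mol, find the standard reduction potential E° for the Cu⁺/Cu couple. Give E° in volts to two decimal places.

E°cell = −ΔG°/(nF) = −(-127×10³)/((3)(96485)) = +0.439 V.
Since NO₃⁻/NO is the cathode and Cu⁺/Cu the anode, E°cell = E°(NO₃⁻/NO) − E°(Cu⁺/Cu).
So E°(Cu⁺/Cu) = E°(NO₃⁻/NO) − E°cell = (+0.96) − (+0.439) = +0.52 V.

+0.52 V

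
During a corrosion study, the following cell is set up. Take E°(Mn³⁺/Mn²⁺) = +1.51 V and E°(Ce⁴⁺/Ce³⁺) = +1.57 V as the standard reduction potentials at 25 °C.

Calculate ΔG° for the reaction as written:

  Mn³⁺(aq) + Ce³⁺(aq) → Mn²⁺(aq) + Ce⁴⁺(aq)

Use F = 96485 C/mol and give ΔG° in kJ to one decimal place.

+5.8 kJ

As written, Mn³⁺/Mn²⁺ is reduced (cathode) and Ce⁴⁺/Ce³⁺ is oxidised (anode), so E°cell = (+1.51) − (+1.57) = -0.06 V.
Balancing electrons gives n = 1.
ΔG° = −nFE° = −(1)(96485)(-0.06) = 5,789 J = +5.8 kJ.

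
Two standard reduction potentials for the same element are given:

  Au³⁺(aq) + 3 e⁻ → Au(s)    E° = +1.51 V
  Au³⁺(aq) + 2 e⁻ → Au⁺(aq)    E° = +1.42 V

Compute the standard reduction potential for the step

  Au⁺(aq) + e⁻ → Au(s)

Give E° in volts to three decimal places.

Sequential free energies add, so n₃E°₃ = n₁E°₁ + n₂E°₂.
With n₃ = 3, and the known step contributing 2×(+1.42) V, the unknown satisfies 1·E° = 3×(+1.51) − 2×(+1.42) = +1.690.
E° = +1.690 / 1 = +1.690 V.

+1.690 V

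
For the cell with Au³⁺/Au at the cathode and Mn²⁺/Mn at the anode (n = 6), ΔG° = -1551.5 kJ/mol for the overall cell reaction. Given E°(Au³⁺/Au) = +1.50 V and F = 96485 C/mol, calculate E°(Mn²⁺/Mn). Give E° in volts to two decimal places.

E°cell = −ΔG°/(nF) = −(-1551.5×10³)/((6)(96485)) = +2.680 V.
Since Au³⁺/Au is the cathode and Mn²⁺/Mn the anode, E°cell = E°(Au³⁺/Au) − E°(Mn²⁺/Mn).
So E°(Mn²⁺/Mn) = E°(Au³⁺/Au) − E°cell = (+1.50) − (+2.680) = -1.18 V.

-1.18 V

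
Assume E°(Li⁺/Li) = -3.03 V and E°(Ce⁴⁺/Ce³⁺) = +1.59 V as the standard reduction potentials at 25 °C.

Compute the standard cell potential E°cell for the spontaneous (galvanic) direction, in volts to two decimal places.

+4.62 V

The Ce⁴⁺/Ce³⁺ couple has the higher reduction potential, so it is the cathode; Li⁺/Li is oxidised at the anode.
E°cell = E°(cathode) − E°(anode) = (+1.59) − (-3.03) = +4.62 V.
Since E°cell > 0, the reaction is spontaneous under standard conditions.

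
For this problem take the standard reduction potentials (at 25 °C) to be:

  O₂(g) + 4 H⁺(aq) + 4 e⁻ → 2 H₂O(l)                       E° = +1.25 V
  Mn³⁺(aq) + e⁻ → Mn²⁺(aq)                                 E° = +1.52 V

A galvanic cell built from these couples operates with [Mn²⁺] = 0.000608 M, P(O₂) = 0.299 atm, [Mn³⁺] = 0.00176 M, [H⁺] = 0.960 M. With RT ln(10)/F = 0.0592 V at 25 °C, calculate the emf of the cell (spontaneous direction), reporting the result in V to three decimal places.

Mn³⁺/Mn²⁺ is the cathode (higher E°), O₂/H₂O the anode: E°cell = +1.52 − (+1.25) = +0.27 V, n = 4.
Overall: 4 Mn³⁺(aq) + 2 H₂O(l) → 4 Mn²⁺(aq) + O₂(g) + 4 H⁺(aq)
Q = [Mn²⁺]^4·P(O₂)·[H⁺]^4 / ([Mn³⁺]^4); log Q = -2.442.
E = E° − (0.0592/n) log Q = +0.27 − (0.0592/4)(-2.442) = +0.306 V.

+0.306 V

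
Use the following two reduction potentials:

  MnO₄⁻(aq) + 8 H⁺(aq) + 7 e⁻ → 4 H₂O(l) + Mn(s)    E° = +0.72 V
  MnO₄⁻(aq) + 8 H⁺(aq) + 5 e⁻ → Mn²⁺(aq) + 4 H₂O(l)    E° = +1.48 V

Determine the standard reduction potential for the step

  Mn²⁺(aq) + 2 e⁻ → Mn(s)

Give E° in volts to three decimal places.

Sequential free energies add, so n₃E°₃ = n₁E°₁ + n₂E°₂.
With n₃ = 7, and the known step contributing 5×(+1.48) V, the unknown satisfies 2·E° = 7×(+0.72) − 5×(+1.48) = -2.360.
E° = -2.360 / 2 = -1.180 V.

-1.180 V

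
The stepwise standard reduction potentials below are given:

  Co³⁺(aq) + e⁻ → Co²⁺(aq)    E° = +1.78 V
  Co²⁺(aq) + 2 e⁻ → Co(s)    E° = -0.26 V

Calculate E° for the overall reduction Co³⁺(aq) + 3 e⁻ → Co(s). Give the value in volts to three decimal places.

Since ΔG° = −nFE° is additive over sequential reductions, n₃E°₃ = n₁E°₁ + n₂E°₂.
E°₃ = (1×+1.78 + 2×-0.26) / 3 = (+1.260) / 3 = +0.420 V.

+0.420 V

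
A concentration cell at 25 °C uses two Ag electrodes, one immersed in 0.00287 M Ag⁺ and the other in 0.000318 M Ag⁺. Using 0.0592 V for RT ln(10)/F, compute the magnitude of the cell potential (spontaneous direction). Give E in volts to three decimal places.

+0.057 V

For a concentration cell E°cell = 0. The 0.00287 M side is the cathode (reduction is favoured where [Ag⁺] is higher).
With n = 1, E = −(0.0592/1) log([Ag⁺]ₐₙ/[Ag⁺]꜀ₐₜ) = −(0.0592/1) log(0.000318/0.00287) = −(0.0592/1)(-0.955) = +0.057 V.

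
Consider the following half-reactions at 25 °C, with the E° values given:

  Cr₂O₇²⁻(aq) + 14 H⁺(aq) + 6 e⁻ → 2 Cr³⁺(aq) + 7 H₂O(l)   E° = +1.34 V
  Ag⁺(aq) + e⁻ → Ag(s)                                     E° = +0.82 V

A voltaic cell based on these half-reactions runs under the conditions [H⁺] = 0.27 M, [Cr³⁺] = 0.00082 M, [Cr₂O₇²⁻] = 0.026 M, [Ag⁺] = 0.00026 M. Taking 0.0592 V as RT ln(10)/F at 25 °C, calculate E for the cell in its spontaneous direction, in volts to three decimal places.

+0.699 V

Cr₂O₇²⁻/Cr³⁺ is the cathode (higher E°), Ag⁺/Ag the anode: E°cell = +1.34 − (+0.82) = +0.52 V, n = 6.
Overall: Cr₂O₇²⁻(aq) + 14 H⁺(aq) + 6 Ag(s) → 2 Cr³⁺(aq) + 7 H₂O(l) + 6 Ag⁺(aq)
Q = [Cr³⁺]^2·[Ag⁺]^6 / ([Cr₂O₇²⁻]·[H⁺]^14); log Q = -18.137.
E = E° − (0.0592/n) log Q = +0.52 − (0.0592/6)(-18.137) = +0.699 V.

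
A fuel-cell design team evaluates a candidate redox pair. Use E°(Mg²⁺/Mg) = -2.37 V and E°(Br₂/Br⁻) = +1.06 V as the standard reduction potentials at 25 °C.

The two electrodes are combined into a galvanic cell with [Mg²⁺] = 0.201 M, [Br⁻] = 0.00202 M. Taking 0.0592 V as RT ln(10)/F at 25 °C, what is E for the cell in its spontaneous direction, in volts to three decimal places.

Br₂/Br⁻ is the cathode (higher E°), Mg²⁺/Mg the anode: E°cell = +1.06 − (-2.37) = +3.43 V, n = 2.
Overall: Br₂(l) + Mg(s) → 2 Br⁻(aq) + Mg²⁺(aq)
Q = [Br⁻]^2·[Mg²⁺]; log Q = -6.086.
E = E° − (0.0592/n) log Q = +3.43 − (0.0592/2)(-6.086) = +3.610 V.

+3.610 V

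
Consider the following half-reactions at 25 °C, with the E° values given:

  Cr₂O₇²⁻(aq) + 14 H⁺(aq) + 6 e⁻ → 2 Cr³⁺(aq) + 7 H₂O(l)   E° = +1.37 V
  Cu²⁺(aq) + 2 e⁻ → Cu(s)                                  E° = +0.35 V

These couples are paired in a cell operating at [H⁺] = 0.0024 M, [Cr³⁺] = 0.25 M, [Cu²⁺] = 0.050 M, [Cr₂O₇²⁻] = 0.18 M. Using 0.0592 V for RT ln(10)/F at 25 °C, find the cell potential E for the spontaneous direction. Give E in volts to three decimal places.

Cr₂O₇²⁻/Cr³⁺ is the cathode (higher E°), Cu²⁺/Cu the anode: E°cell = +1.37 − (+0.35) = +1.02 V, n = 6.
Overall: Cr₂O₇²⁻(aq) + 14 H⁺(aq) + 3 Cu(s) → 2 Cr³⁺(aq) + 7 H₂O(l) + 3 Cu²⁺(aq)
Q = [Cr³⁺]^2·[Cu²⁺]^3 / ([Cr₂O₇²⁻]·[H⁺]^14); log Q = 32.315.
E = E° − (0.0592/n) log Q = +1.02 − (0.0592/6)(32.315) = +0.701 V.

+0.701 V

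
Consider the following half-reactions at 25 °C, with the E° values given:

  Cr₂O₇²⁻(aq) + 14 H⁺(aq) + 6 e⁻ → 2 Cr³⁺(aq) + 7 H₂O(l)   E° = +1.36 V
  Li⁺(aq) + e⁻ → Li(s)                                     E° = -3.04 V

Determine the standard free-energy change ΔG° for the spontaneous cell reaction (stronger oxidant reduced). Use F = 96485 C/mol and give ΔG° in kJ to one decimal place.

Cr₂O₇²⁻/Cr³⁺ (E° = +1.36 V) is the cathode; Li⁺/Li (E° = -3.04 V) is the anode, so E°cell = +4.40 V.
Balancing electrons gives n = 6 (lcm of 6 and 1).
ΔG° = −nFE° = −(6)(96485)(+4.40) = -2,547,204 J = -2547.2 kJ.

-2547.2 kJ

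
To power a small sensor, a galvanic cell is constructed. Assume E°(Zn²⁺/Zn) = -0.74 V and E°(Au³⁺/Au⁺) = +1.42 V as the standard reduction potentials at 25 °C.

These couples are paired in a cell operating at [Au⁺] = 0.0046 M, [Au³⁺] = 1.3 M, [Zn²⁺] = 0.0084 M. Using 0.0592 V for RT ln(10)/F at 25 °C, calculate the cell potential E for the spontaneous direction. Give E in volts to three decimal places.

+2.294 V

Au³⁺/Au⁺ is the cathode (higher E°), Zn²⁺/Zn the anode: E°cell = +1.42 − (-0.74) = +2.16 V, n = 2.
Overall: Au³⁺(aq) + Zn(s) → Au⁺(aq) + Zn²⁺(aq)
Q = [Au⁺]·[Zn²⁺] / ([Au³⁺]); log Q = -4.527.
E = E° − (0.0592/n) log Q = +2.16 − (0.0592/2)(-4.527) = +2.294 V.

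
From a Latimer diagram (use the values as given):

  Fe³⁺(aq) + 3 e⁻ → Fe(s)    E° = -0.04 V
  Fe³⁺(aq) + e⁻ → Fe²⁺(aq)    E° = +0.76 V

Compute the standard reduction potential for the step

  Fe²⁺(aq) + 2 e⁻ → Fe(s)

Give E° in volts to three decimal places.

Sequential free energies add, so n₃E°₃ = n₁E°₁ + n₂E°₂.
With n₃ = 3, and the known step contributing 1×(+0.76) V, the unknown satisfies 2·E° = 3×(-0.04) − 1×(+0.76) = -0.880.
E° = -0.880 / 2 = -0.440 V.

-0.440 V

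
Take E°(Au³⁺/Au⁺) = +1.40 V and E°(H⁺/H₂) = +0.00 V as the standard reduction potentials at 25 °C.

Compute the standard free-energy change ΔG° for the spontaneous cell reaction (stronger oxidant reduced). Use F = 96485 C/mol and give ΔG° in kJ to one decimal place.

-270.2 kJ

Au³⁺/Au⁺ (E° = +1.40 V) is the cathode; H⁺/H₂ (E° = +0.00 V) is the anode, so E°cell = +1.40 V.
Balancing electrons gives n = 2 (lcm of 2 and 2).
ΔG° = −nFE° = −(2)(96485)(+1.40) = -270,158 J = -270.2 kJ.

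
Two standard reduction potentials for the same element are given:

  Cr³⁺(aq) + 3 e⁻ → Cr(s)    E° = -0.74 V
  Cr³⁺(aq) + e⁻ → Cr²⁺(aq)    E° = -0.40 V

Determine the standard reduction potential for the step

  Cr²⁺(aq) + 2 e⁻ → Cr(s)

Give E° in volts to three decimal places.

-0.910 V

Sequential free energies add, so n₃E°₃ = n₁E°₁ + n₂E°₂.
With n₃ = 3, and the known step contributing 1×(-0.40) V, the unknown satisfies 2·E° = 3×(-0.74) − 1×(-0.40) = -1.820.
E° = -1.820 / 2 = -0.910 V.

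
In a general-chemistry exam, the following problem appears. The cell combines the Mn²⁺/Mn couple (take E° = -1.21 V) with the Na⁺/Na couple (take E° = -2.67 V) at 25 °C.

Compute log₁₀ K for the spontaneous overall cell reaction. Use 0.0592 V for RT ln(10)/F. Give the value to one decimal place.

Cathode: Mn²⁺/Mn; anode: Na⁺/Na. E°cell = +1.46 V, n = 2.
log K = nE°cell / 0.0592 = (2)(+1.46) / 0.0592 = 49.3.

49.3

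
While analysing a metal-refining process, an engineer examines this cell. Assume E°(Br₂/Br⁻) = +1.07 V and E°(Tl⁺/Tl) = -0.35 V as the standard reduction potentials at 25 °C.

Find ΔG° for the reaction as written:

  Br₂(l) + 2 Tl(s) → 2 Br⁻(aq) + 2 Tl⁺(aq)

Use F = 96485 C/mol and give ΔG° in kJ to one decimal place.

As written, Br₂/Br⁻ is reduced (cathode) and Tl⁺/Tl is oxidised (anode), so E°cell = (+1.07) − (-0.35) = +1.42 V.
Balancing electrons gives n = 2.
ΔG° = −nFE° = −(2)(96485)(+1.42) = -274,017 J = -274.0 kJ.

-274.0 kJ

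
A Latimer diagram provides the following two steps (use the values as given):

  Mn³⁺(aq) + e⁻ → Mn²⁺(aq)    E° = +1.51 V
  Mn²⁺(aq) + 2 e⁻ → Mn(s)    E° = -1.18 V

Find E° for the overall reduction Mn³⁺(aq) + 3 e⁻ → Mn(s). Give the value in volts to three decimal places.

Since ΔG° = −nFE° is additive over sequential reductions, n₃E°₃ = n₁E°₁ + n₂E°₂.
E°₃ = (1×+1.51 + 2×-1.18) / 3 = (-0.850) / 3 = -0.283 V.

-0.283 V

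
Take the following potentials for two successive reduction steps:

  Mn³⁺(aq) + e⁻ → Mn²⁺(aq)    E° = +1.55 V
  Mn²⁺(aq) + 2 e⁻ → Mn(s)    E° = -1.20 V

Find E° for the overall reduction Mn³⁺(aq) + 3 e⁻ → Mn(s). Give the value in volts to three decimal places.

Since ΔG° = −nFE° is additive over sequential reductions, n₃E°₃ = n₁E°₁ + n₂E°₂.
E°₃ = (1×+1.55 + 2×-1.20) / 3 = (-0.850) / 3 = -0.283 V.

-0.283 V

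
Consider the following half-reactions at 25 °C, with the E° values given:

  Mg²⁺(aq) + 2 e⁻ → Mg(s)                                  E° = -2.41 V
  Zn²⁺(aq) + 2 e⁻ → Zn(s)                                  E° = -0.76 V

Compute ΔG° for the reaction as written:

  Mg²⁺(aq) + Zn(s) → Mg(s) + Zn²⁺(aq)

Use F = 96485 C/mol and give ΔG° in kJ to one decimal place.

As written, Mg²⁺/Mg is reduced (cathode) and Zn²⁺/Zn is oxidised (anode), so E°cell = (-2.41) − (-0.76) = -1.65 V.
Balancing electrons gives n = 2.
ΔG° = −nFE° = −(2)(96485)(-1.65) = 318,400 J = +318.4 kJ.

+318.4 kJ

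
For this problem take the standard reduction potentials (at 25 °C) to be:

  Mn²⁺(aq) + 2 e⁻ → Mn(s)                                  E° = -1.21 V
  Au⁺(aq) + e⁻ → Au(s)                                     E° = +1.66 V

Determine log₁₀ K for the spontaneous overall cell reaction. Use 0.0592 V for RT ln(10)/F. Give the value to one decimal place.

97.0

Cathode: Au⁺/Au; anode: Mn²⁺/Mn. E°cell = +2.87 V, n = 2.
log K = nE°cell / 0.0592 = (2)(+2.87) / 0.0592 = 97.0.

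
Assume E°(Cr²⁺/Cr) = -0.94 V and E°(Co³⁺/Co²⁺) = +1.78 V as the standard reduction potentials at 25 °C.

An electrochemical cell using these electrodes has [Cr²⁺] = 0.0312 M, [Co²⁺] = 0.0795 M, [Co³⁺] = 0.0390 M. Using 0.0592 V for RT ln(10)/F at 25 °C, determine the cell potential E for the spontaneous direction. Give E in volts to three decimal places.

+2.746 V

Co³⁺/Co²⁺ is the cathode (higher E°), Cr²⁺/Cr the anode: E°cell = +1.78 − (-0.94) = +2.72 V, n = 2.
Overall: 2 Co³⁺(aq) + Cr(s) → 2 Co²⁺(aq) + Cr²⁺(aq)
Q = [Co²⁺]^2·[Cr²⁺] / ([Co³⁺]^2); log Q = -0.887.
E = E° − (0.0592/n) log Q = +2.72 − (0.0592/2)(-0.887) = +2.746 V.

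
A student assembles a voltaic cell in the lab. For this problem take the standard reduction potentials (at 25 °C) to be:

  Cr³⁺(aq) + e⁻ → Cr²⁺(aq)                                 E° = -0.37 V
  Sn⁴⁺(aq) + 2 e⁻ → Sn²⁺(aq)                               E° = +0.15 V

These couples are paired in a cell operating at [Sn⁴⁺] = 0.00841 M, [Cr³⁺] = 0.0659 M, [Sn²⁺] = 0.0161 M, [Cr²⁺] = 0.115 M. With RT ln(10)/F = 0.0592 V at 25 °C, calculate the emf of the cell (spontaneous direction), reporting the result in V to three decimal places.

+0.526 V

Sn⁴⁺/Sn²⁺ is the cathode (higher E°), Cr³⁺/Cr²⁺ the anode: E°cell = +0.15 − (-0.37) = +0.52 V, n = 2.
Overall: Sn⁴⁺(aq) + 2 Cr²⁺(aq) → Sn²⁺(aq) + 2 Cr³⁺(aq)
Q = [Sn²⁺]·[Cr³⁺]^2 / ([Sn⁴⁺]·[Cr²⁺]^2); log Q = -0.202.
E = E° − (0.0592/n) log Q = +0.52 − (0.0592/2)(-0.202) = +0.526 V.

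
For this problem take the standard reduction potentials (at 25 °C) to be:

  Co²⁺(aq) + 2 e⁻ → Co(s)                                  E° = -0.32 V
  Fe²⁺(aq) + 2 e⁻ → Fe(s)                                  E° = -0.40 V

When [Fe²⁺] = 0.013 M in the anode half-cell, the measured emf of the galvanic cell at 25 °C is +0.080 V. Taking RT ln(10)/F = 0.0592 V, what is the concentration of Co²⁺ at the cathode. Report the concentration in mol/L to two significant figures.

Co²⁺/Co is the cathode, Fe²⁺/Fe the anode: E°cell = +0.08 V, n = 2.
Overall reaction: Co²⁺(aq) + Fe(s) → Co(s) + Fe²⁺(aq); Q = [Fe²⁺]^1/[Co²⁺]^1.
From E = E° − (0.0592/n) log Q: log Q = (E° − E)·n/0.0592 = (+0.08 − (+0.080))·2/0.0592 = 0.0000.
So 1·log[Co²⁺] = 1·log(0.013) − log Q = -1.8861 − (0.0000) = -1.8861; [Co²⁺] = 10^(-1.8861) ≈ 0.013 M.

0.013 M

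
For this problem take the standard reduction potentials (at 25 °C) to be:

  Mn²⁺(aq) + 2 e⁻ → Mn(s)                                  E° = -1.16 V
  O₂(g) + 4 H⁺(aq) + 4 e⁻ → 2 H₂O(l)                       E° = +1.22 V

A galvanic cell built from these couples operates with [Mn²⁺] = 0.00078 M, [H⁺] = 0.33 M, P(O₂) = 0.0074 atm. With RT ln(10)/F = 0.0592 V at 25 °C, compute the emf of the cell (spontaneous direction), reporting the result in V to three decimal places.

O₂/H₂O is the cathode (higher E°), Mn²⁺/Mn the anode: E°cell = +1.22 − (-1.16) = +2.38 V, n = 4.
Overall: O₂(g) + 4 H⁺(aq) + 2 Mn(s) → 2 H₂O(l) + 2 Mn²⁺(aq)
Q = [Mn²⁺]^2 / (P(O₂)·[H⁺]^4); log Q = -2.159.
E = E° − (0.0592/n) log Q = +2.38 − (0.0592/4)(-2.159) = +2.412 V.

+2.412 V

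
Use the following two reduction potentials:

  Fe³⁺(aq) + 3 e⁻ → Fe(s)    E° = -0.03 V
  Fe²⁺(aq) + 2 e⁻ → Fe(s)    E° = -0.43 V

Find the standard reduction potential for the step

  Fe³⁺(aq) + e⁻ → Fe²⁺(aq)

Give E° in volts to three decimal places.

Sequential free energies add, so n₃E°₃ = n₁E°₁ + n₂E°₂.
With n₃ = 3, and the known step contributing 2×(-0.43) V, the unknown satisfies 1·E° = 3×(-0.03) − 2×(-0.43) = +0.770.
E° = +0.770 / 1 = +0.770 V.

+0.770 V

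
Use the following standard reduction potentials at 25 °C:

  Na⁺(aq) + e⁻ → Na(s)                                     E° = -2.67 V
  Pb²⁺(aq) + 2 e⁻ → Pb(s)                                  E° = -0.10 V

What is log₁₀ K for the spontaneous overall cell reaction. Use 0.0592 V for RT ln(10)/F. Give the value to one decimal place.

86.8

Cathode: Pb²⁺/Pb; anode: Na⁺/Na. E°cell = +2.57 V, n = 2.
log K = nE°cell / 0.0592 = (2)(+2.57) / 0.0592 = 86.8.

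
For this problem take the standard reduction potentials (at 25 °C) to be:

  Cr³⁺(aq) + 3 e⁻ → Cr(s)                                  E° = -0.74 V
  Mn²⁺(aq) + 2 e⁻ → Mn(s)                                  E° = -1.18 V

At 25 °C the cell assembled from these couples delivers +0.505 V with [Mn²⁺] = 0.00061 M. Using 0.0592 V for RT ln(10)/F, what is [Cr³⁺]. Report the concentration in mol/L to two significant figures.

0.030 M

Cr³⁺/Cr is the cathode, Mn²⁺/Mn the anode: E°cell = +0.44 V, n = 6.
Overall reaction: 2 Cr³⁺(aq) + 3 Mn(s) → 2 Cr(s) + 3 Mn²⁺(aq); Q = [Mn²⁺]^3/[Cr³⁺]^2.
From E = E° − (0.0592/n) log Q: log Q = (E° − E)·n/0.0592 = (+0.44 − (+0.505))·6/0.0592 = -6.5878.
So 2·log[Cr³⁺] = 3·log(0.00061) − log Q = -9.6440 − (-6.5878) = -3.0562; log[Cr³⁺] = -3.0562 / 2 = -1.5281; [Cr³⁺] = 10^(-1.5281) ≈ 0.030 M.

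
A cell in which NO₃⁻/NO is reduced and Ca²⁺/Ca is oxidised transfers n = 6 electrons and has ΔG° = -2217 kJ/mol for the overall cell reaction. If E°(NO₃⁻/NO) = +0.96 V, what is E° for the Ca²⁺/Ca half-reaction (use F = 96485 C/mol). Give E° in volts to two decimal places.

E°cell = −ΔG°/(nF) = −(-2217×10³)/((6)(96485)) = +3.830 V.
Since NO₃⁻/NO is the cathode and Ca²⁺/Ca the anode, E°cell = E°(NO₃⁻/NO) − E°(Ca²⁺/Ca).
So E°(Ca²⁺/Ca) = E°(NO₃⁻/NO) − E°cell = (+0.96) − (+3.830) = -2.87 V.

-2.87 V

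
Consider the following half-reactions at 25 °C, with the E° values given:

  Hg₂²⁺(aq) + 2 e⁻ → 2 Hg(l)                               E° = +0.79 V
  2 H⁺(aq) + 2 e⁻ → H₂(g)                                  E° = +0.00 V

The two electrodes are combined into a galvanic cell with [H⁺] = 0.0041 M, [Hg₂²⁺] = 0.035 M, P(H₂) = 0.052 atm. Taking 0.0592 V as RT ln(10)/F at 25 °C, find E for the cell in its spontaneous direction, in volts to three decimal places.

Hg₂²⁺/Hg is the cathode (higher E°), H⁺/H₂ the anode: E°cell = +0.79 − (+0.00) = +0.79 V, n = 2.
Overall: Hg₂²⁺(aq) + H₂(g) → 2 Hg(l) + 2 H⁺(aq)
Q = [H⁺]^2 / ([Hg₂²⁺]·P(H₂)); log Q = -2.035.
E = E° − (0.0592/n) log Q = +0.79 − (0.0592/2)(-2.035) = +0.850 V.

+0.850 V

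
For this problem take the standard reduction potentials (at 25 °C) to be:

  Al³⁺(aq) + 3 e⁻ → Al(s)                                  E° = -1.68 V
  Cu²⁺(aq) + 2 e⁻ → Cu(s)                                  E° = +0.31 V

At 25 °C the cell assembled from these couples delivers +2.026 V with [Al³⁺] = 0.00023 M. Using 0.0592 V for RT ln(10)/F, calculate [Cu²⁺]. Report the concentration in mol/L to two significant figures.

0.062 M

Cu²⁺/Cu is the cathode, Al³⁺/Al the anode: E°cell = +1.99 V, n = 6.
Overall reaction: 3 Cu²⁺(aq) + 2 Al(s) → 3 Cu(s) + 2 Al³⁺(aq); Q = [Al³⁺]^2/[Cu²⁺]^3.
From E = E° − (0.0592/n) log Q: log Q = (E° − E)·n/0.0592 = (+1.99 − (+2.026))·6/0.0592 = -3.6486.
So 3·log[Cu²⁺] = 2·log(0.00023) − log Q = -7.2765 − (-3.6486) = -3.6279; log[Cu²⁺] = -3.6279 / 3 = -1.2093; [Cu²⁺] = 10^(-1.2093) ≈ 0.062 M.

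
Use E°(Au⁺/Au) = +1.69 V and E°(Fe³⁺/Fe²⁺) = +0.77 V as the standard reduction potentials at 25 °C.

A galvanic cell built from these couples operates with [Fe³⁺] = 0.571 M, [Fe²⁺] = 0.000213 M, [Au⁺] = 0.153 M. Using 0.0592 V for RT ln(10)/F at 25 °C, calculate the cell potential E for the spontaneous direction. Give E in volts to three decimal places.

Au⁺/Au is the cathode (higher E°), Fe³⁺/Fe²⁺ the anode: E°cell = +1.69 − (+0.77) = +0.92 V, n = 1.
Overall: Au⁺(aq) + Fe²⁺(aq) → Au(s) + Fe³⁺(aq)
Q = [Fe³⁺] / ([Au⁺]·[Fe²⁺]); log Q = 4.244.
E = E° − (0.0592/n) log Q = +0.92 − (0.0592/1)(4.244) = +0.669 V.

+0.669 V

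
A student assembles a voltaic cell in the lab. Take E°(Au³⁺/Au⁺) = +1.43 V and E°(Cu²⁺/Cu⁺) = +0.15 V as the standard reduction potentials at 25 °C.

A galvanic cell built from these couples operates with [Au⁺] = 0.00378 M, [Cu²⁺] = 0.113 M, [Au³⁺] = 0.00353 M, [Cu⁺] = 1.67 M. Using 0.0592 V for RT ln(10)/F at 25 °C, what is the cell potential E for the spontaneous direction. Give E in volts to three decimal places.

Au³⁺/Au⁺ is the cathode (higher E°), Cu²⁺/Cu⁺ the anode: E°cell = +1.43 − (+0.15) = +1.28 V, n = 2.
Overall: Au³⁺(aq) + 2 Cu⁺(aq) → Au⁺(aq) + 2 Cu²⁺(aq)
Q = [Au⁺]·[Cu²⁺]^2 / ([Au³⁺]·[Cu⁺]^2); log Q = -2.310.
E = E° − (0.0592/n) log Q = +1.28 − (0.0592/2)(-2.310) = +1.348 V.

+1.348 V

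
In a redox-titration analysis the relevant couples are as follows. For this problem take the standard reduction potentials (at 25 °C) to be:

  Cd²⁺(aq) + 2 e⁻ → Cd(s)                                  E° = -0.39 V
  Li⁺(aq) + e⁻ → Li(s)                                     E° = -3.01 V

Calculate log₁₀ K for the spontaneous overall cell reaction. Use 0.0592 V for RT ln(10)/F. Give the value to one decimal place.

Cathode: Cd²⁺/Cd; anode: Li⁺/Li. E°cell = +2.62 V, n = 2.
log K = nE°cell / 0.0592 = (2)(+2.62) / 0.0592 = 88.5.

88.5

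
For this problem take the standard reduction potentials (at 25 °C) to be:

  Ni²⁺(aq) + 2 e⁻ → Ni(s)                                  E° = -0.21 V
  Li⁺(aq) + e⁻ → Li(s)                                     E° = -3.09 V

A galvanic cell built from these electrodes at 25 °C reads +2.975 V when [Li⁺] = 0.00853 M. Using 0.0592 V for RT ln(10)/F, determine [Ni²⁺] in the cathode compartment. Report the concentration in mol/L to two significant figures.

Ni²⁺/Ni is the cathode, Li⁺/Li the anode: E°cell = +2.88 V, n = 2.
Overall reaction: Ni²⁺(aq) + 2 Li(s) → Ni(s) + 2 Li⁺(aq); Q = [Li⁺]^2/[Ni²⁺]^1.
From E = E° − (0.0592/n) log Q: log Q = (E° − E)·n/0.0592 = (+2.88 − (+2.975))·2/0.0592 = -3.2095.
So 1·log[Ni²⁺] = 2·log(0.00853) − log Q = -4.1381 − (-3.2095) = -0.9286; [Ni²⁺] = 10^(-0.9286) ≈ 0.12 M.

0.12 M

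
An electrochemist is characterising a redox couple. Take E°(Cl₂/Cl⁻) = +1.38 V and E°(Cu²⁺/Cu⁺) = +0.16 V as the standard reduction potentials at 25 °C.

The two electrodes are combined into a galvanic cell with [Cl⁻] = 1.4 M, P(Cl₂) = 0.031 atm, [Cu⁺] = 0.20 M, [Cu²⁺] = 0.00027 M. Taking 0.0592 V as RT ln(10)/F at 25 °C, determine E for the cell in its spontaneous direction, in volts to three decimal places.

Cl₂/Cl⁻ is the cathode (higher E°), Cu²⁺/Cu⁺ the anode: E°cell = +1.38 − (+0.16) = +1.22 V, n = 2.
Overall: Cl₂(g) + 2 Cu⁺(aq) → 2 Cl⁻(aq) + 2 Cu²⁺(aq)
Q = [Cl⁻]^2·[Cu²⁺]^2 / (P(Cl₂)·[Cu⁺]^2); log Q = -3.938.
E = E° − (0.0592/n) log Q = +1.22 − (0.0592/2)(-3.938) = +1.337 V.

+1.337 V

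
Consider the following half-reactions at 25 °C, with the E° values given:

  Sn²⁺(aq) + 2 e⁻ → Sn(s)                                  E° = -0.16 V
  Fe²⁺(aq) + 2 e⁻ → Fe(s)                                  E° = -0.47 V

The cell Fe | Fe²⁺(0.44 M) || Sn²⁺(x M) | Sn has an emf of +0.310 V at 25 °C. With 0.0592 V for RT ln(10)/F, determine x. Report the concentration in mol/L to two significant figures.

Sn²⁺/Sn is the cathode, Fe²⁺/Fe the anode: E°cell = +0.31 V, n = 2.
Overall reaction: Sn²⁺(aq) + Fe(s) → Sn(s) + Fe²⁺(aq); Q = [Fe²⁺]^1/[Sn²⁺]^1.
From E = E° − (0.0592/n) log Q: log Q = (E° − E)·n/0.0592 = (+0.31 − (+0.310))·2/0.0592 = 0.0000.
So 1·log[Sn²⁺] = 1·log(0.44) − log Q = -0.3565 − (0.0000) = -0.3565; [Sn²⁺] = 10^(-0.3565) ≈ 0.44 M.

0.44 M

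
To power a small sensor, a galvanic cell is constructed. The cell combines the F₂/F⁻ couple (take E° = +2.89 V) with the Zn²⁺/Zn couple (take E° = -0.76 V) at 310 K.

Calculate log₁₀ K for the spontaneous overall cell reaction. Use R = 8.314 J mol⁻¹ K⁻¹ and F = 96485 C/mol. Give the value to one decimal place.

118.7

Cathode: F₂/F⁻; anode: Zn²⁺/Zn. E°cell = (+2.89) − (-0.76) = +3.65 V, with n = 2.
ΔG° = −nFE° = −RT ln K, so ln K = nFE°/(RT) = (2)(96485)(+3.65) / ((8.314)(310)) = 273.282.
log₁₀ K = 273.282 / ln 10 = 118.7.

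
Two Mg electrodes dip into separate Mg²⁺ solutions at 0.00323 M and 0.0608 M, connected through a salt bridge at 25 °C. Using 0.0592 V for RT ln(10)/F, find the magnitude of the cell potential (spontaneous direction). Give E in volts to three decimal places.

+0.038 V

For a concentration cell E°cell = 0. The 0.0608 M side is the cathode (reduction is favoured where [Mg²⁺] is higher).
With n = 2, E = −(0.0592/2) log([Mg²⁺]ₐₙ/[Mg²⁺]꜀ₐₜ) = −(0.0592/2) log(0.00323/0.0608) = −(0.0592/2)(-1.275) = +0.038 V.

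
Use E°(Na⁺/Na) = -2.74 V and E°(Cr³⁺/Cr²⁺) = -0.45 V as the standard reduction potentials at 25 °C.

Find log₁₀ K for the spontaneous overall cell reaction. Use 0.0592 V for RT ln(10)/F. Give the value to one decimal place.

Cathode: Cr³⁺/Cr²⁺; anode: Na⁺/Na. E°cell = +2.29 V, n = 1.
log K = nE°cell / 0.0592 = (1)(+2.29) / 0.0592 = 38.7.

38.7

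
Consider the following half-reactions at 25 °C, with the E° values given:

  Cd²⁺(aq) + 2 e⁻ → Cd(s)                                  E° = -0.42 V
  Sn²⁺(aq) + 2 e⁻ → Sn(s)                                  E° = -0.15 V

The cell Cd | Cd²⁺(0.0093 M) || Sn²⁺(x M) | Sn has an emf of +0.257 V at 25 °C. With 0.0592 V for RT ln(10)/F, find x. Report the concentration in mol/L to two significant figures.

0.0034 M

Sn²⁺/Sn is the cathode, Cd²⁺/Cd the anode: E°cell = +0.27 V, n = 2.
Overall reaction: Sn²⁺(aq) + Cd(s) → Sn(s) + Cd²⁺(aq); Q = [Cd²⁺]^1/[Sn²⁺]^1.
From E = E° − (0.0592/n) log Q: log Q = (E° − E)·n/0.0592 = (+0.27 − (+0.257))·2/0.0592 = 0.4392.
So 1·log[Sn²⁺] = 1·log(0.0093) − log Q = -2.0315 − (0.4392) = -2.4707; [Sn²⁺] = 10^(-2.4707) ≈ 0.0034 M.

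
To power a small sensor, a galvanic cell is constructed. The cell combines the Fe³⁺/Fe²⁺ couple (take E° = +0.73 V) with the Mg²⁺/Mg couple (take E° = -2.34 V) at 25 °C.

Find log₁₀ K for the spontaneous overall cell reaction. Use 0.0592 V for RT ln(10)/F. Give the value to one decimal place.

103.7

Cathode: Fe³⁺/Fe²⁺; anode: Mg²⁺/Mg. E°cell = +3.07 V, n = 2.
log K = nE°cell / 0.0592 = (2)(+3.07) / 0.0592 = 103.7.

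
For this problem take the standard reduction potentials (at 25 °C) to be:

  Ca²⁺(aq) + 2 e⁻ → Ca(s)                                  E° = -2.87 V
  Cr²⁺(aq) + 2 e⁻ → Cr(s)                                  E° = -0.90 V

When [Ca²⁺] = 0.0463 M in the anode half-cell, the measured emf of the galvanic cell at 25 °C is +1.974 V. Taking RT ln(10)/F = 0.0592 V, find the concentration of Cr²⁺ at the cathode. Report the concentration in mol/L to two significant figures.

0.063 M

Cr²⁺/Cr is the cathode, Ca²⁺/Ca the anode: E°cell = +1.97 V, n = 2.
Overall reaction: Cr²⁺(aq) + Ca(s) → Cr(s) + Ca²⁺(aq); Q = [Ca²⁺]^1/[Cr²⁺]^1.
From E = E° − (0.0592/n) log Q: log Q = (E° − E)·n/0.0592 = (+1.97 − (+1.974))·2/0.0592 = -0.1351.
So 1·log[Cr²⁺] = 1·log(0.0463) − log Q = -1.3344 − (-0.1351) = -1.1993; [Cr²⁺] = 10^(-1.1993) ≈ 0.063 M.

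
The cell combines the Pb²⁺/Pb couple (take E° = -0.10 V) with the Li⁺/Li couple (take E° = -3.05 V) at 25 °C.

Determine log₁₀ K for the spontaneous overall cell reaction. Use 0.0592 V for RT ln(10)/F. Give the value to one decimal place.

99.7

Cathode: Pb²⁺/Pb; anode: Li⁺/Li. E°cell = +2.95 V, n = 2.
log K = nE°cell / 0.0592 = (2)(+2.95) / 0.0592 = 99.7.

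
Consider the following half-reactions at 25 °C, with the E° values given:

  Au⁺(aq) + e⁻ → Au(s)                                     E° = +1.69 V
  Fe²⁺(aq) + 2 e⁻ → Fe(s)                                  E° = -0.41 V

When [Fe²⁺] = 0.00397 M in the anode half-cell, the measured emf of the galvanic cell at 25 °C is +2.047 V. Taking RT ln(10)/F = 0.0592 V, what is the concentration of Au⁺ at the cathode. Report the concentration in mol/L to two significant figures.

0.0080 M

Au⁺/Au is the cathode, Fe²⁺/Fe the anode: E°cell = +2.10 V, n = 2.
Overall reaction: 2 Au⁺(aq) + Fe(s) → 2 Au(s) + Fe²⁺(aq); Q = [Fe²⁺]^1/[Au⁺]^2.
From E = E° − (0.0592/n) log Q: log Q = (E° − E)·n/0.0592 = (+2.10 − (+2.047))·2/0.0592 = 1.7905.
So 2·log[Au⁺] = 1·log(0.00397) − log Q = -2.4012 − (1.7905) = -4.1917; log[Au⁺] = -4.1917 / 2 = -2.0958; [Au⁺] = 10^(-2.0958) ≈ 0.0080 M.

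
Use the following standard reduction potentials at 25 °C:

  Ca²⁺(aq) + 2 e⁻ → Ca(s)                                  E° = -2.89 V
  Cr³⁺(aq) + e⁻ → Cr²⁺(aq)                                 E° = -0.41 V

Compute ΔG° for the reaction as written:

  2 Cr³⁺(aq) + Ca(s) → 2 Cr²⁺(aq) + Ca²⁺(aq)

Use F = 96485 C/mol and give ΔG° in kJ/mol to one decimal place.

-478.6 kJ/mol

As written, Cr³⁺/Cr²⁺ is reduced (cathode) and Ca²⁺/Ca is oxidised (anode), so E°cell = (-0.41) − (-2.89) = +2.48 V.
Balancing electrons gives n = 2.
ΔG° = −nFE° = −(2)(96485)(+2.48) = -478,566 J = -478.6 kJ/mol.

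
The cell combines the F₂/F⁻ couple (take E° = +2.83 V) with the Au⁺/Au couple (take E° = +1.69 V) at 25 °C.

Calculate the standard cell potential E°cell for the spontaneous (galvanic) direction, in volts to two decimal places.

+1.14 V

The F₂/F⁻ couple has the higher reduction potential, so it is the cathode; Au⁺/Au is oxidised at the anode.
E°cell = E°(cathode) − E°(anode) = (+2.83) − (+1.69) = +1.14 V.
Since E°cell > 0, the reaction is spontaneous under standard conditions.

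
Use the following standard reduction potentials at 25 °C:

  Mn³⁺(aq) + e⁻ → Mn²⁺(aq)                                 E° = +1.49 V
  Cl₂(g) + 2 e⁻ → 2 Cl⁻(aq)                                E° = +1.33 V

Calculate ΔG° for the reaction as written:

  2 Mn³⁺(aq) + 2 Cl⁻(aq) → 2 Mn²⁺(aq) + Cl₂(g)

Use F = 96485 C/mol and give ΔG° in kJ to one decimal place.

-30.9 kJ

As written, Mn³⁺/Mn²⁺ is reduced (cathode) and Cl₂/Cl⁻ is oxidised (anode), so E°cell = (+1.49) − (+1.33) = +0.16 V.
Balancing electrons gives n = 2.
ΔG° = −nFE° = −(2)(96485)(+0.16) = -30,875 J = -30.9 kJ.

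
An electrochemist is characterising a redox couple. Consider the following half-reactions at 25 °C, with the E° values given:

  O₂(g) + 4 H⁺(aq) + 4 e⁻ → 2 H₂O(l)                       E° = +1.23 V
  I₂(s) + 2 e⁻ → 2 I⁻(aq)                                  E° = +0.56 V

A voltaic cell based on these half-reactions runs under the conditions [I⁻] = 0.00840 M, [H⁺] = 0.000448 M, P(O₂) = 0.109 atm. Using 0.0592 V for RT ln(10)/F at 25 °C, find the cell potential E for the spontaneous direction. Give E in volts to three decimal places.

+0.335 V

O₂/H₂O is the cathode (higher E°), I₂/I⁻ the anode: E°cell = +1.23 − (+0.56) = +0.67 V, n = 4.
Overall: O₂(g) + 4 H⁺(aq) + 4 I⁻(aq) → 2 H₂O(l) + 2 I₂(s)
Q = 1 / (P(O₂)·[H⁺]^4·[I⁻]^4); log Q = 22.660.
E = E° − (0.0592/n) log Q = +0.67 − (0.0592/4)(22.660) = +0.335 V.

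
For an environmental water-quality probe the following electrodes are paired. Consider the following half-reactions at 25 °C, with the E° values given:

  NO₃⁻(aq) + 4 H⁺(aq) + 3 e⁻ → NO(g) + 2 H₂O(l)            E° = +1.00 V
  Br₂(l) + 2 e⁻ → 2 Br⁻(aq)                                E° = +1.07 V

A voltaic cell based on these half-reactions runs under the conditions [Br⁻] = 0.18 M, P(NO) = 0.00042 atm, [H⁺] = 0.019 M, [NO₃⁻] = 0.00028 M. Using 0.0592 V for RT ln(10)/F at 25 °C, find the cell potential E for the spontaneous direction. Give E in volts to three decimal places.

+0.253 V

Br₂/Br⁻ is the cathode (higher E°), NO₃⁻/NO the anode: E°cell = +1.07 − (+1.00) = +0.07 V, n = 6.
Overall: 3 Br₂(l) + 2 NO(g) + 4 H₂O(l) → 6 Br⁻(aq) + 2 NO₃⁻(aq) + 8 H⁺(aq)
Q = [Br⁻]^6·[NO₃⁻]^2·[H⁺]^8 / (P(NO)^2); log Q = -18.591.
E = E° − (0.0592/n) log Q = +0.07 − (0.0592/6)(-18.591) = +0.253 V.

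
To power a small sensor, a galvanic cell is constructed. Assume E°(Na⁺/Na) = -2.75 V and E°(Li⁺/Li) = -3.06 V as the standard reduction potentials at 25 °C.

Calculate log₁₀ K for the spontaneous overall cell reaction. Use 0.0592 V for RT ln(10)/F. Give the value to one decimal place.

5.2

Cathode: Na⁺/Na; anode: Li⁺/Li. E°cell = +0.31 V, n = 1.
log K = nE°cell / 0.0592 = (1)(+0.31) / 0.0592 = 5.2.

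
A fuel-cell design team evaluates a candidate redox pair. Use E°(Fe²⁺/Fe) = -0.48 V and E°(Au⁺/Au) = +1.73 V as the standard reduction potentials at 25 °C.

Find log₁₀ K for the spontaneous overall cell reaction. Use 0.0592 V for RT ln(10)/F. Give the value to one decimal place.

Cathode: Au⁺/Au; anode: Fe²⁺/Fe. E°cell = +2.21 V, n = 2.
log K = nE°cell / 0.0592 = (2)(+2.21) / 0.0592 = 74.7.

74.7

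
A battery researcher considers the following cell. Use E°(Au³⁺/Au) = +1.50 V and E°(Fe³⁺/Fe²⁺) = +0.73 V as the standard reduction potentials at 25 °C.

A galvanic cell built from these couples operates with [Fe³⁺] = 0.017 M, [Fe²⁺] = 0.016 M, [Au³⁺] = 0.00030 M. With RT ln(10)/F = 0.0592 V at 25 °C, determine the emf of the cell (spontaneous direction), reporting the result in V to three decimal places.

+0.699 V

Au³⁺/Au is the cathode (higher E°), Fe³⁺/Fe²⁺ the anode: E°cell = +1.50 − (+0.73) = +0.77 V, n = 3.
Overall: Au³⁺(aq) + 3 Fe²⁺(aq) → Au(s) + 3 Fe³⁺(aq)
Q = [Fe³⁺]^3 / ([Au³⁺]·[Fe²⁺]^3); log Q = 3.602.
E = E° − (0.0592/n) log Q = +0.77 − (0.0592/3)(3.602) = +0.699 V.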